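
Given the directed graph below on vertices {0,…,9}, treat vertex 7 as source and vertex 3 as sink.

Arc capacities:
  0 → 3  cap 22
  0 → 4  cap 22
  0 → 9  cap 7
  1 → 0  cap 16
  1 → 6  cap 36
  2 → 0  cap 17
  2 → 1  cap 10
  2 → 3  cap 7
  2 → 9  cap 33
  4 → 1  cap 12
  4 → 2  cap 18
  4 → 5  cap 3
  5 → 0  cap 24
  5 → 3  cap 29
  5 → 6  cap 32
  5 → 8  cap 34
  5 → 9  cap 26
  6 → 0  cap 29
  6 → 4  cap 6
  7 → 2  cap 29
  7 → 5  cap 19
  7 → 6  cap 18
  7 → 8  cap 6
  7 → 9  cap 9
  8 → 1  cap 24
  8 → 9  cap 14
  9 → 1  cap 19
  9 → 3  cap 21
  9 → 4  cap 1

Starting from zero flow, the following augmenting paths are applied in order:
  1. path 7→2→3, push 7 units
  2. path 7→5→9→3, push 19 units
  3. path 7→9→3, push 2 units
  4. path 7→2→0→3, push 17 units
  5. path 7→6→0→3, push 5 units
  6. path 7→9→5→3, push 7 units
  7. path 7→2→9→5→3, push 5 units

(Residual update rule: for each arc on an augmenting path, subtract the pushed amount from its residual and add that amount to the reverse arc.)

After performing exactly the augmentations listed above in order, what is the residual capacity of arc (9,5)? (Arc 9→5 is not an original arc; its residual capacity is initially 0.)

Residual capacity of (9,5): 7

after path 1 (7→2→3, push 7): res(9,5)=0
after path 2 (7→5→9→3, push 19): res(9,5)=19
after path 3 (7→9→3, push 2): res(9,5)=19
after path 4 (7→2→0→3, push 17): res(9,5)=19
after path 5 (7→6→0→3, push 5): res(9,5)=19
after path 6 (7→9→5→3, push 7): res(9,5)=12
after path 7 (7→2→9→5→3, push 5): res(9,5)=7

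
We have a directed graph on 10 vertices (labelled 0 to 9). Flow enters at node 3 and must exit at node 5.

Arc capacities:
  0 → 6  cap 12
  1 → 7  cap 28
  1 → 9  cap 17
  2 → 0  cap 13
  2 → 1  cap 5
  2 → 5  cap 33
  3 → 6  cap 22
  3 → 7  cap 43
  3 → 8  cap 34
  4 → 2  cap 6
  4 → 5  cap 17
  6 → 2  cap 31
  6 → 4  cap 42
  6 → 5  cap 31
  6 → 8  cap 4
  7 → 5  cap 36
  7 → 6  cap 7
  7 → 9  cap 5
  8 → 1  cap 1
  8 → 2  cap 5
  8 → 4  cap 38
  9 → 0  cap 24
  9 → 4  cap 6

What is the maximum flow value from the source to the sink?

Maximum flow value: 94

augment #1: 3→6→5 bottleneck 22, total now 22
augment #2: 3→7→5 bottleneck 36, total now 58
augment #3: 3→7→6→5 bottleneck 7, total now 65
augment #4: 3→8→2→5 bottleneck 5, total now 70
augment #5: 3→8→4→5 bottleneck 17, total now 87
augment #6: 3→8→4→2→5 bottleneck 6, total now 93
augment #7: 3→8→1→9→0→6→5 bottleneck 1, total now 94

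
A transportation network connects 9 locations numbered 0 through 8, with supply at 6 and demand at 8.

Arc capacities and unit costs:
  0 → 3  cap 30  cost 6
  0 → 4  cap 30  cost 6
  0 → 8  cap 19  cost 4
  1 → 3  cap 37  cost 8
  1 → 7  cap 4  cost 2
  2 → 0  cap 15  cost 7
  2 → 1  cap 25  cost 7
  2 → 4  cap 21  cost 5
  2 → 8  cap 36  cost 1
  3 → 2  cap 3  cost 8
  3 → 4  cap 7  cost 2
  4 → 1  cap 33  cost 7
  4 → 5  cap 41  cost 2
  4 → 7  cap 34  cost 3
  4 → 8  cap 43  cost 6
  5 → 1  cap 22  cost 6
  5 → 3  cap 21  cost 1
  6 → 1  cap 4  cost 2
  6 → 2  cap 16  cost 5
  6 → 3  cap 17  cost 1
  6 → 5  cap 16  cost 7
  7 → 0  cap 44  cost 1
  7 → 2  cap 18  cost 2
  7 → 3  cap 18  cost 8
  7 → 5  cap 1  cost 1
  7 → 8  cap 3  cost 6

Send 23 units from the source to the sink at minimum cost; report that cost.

shortest-cost path #1: 6→2→8 push 16 @ unit cost 6 (adds 96)
shortest-cost path #2: 6→1→7→2→8 push 4 @ unit cost 7 (adds 28)
shortest-cost path #3: 6→3→4→8 push 3 @ unit cost 9 (adds 27)
total cost = 151

Minimum cost for 23 units: 151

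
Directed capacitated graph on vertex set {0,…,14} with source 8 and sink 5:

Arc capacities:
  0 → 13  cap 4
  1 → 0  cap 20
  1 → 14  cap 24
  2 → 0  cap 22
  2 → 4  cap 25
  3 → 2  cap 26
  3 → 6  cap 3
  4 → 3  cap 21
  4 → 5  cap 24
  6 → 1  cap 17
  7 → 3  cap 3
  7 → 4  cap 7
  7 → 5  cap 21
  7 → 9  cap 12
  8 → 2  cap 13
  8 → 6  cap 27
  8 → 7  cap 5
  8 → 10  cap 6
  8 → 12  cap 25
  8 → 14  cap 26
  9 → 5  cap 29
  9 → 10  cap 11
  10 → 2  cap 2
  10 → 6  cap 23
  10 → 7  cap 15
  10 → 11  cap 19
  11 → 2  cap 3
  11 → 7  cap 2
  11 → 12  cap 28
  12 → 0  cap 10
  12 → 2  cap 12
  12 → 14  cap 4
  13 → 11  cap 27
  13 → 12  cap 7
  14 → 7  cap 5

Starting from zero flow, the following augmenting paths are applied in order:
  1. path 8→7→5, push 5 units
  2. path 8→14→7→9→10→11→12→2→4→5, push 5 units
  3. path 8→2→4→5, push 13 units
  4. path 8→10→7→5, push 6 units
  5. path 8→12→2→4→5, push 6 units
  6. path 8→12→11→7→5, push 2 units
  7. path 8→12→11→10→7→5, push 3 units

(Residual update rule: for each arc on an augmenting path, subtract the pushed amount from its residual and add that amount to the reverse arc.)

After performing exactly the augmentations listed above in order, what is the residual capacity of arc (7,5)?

Residual capacity of (7,5): 5

after path 1 (8→7→5, push 5): res(7,5)=16
after path 2 (8→14→7→9→10→11→12→2→4→5, push 5): res(7,5)=16
after path 3 (8→2→4→5, push 13): res(7,5)=16
after path 4 (8→10→7→5, push 6): res(7,5)=10
after path 5 (8→12→2→4→5, push 6): res(7,5)=10
after path 6 (8→12→11→7→5, push 2): res(7,5)=8
after path 7 (8→12→11→10→7→5, push 3): res(7,5)=5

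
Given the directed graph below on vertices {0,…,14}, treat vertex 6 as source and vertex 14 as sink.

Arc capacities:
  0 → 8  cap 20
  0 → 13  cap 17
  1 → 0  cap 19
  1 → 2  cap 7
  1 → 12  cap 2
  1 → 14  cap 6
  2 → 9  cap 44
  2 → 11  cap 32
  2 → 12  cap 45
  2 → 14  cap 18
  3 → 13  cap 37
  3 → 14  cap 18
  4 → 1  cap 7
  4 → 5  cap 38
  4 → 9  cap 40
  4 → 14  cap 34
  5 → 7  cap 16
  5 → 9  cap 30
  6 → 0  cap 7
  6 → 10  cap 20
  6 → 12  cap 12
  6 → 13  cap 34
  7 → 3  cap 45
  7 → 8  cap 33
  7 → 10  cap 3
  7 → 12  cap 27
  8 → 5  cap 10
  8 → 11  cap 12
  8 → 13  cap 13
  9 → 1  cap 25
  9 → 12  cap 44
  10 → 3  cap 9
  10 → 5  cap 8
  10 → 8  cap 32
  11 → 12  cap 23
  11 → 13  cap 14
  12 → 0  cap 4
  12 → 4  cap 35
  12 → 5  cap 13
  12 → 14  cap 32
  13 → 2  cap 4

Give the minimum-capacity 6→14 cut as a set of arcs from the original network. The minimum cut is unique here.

Min-cut arcs: {(6,0), (6,10), (6,12), (13,2)} (total capacity 43)

augment #1: 6→12→14 push 12
augment #2: 6→10→3→14 push 9
augment #3: 6→13→2→14 push 4
augment #4: 6→0→8→11→12→14 push 7
augment #5: 6→10→5→7→3→14 push 8
augment #6: 6→10→8→11→12→14 push 3
max flow = 43; residual-reachable set from 6 gives S-side
cut edges (S→T): {(6,0), (6,10), (6,12), (13,2)} total cap 43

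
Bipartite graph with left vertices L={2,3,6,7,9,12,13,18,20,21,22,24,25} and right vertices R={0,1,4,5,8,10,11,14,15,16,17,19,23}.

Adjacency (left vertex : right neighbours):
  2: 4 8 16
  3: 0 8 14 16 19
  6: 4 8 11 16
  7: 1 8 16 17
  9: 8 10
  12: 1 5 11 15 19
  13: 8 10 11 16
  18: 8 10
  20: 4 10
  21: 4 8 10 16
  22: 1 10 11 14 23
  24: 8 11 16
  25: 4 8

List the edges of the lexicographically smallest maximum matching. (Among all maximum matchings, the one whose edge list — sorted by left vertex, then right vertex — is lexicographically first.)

|M| = 9 (so the lex-smallest maximum matching has 9 edges)
process left vertices in ascending order; for each, take the smallest-labelled available neighbour that still permits 9 edges overall, or leave it unmatched if none does
lex-smallest matching: {2-4, 3-0, 6-8, 7-1, 9-10, 12-5, 13-11, 21-16, 22-14}

Lex-smallest maximum matching: {(2,4), (3,0), (6,8), (7,1), (9,10), (12,5), (13,11), (21,16), (22,14)}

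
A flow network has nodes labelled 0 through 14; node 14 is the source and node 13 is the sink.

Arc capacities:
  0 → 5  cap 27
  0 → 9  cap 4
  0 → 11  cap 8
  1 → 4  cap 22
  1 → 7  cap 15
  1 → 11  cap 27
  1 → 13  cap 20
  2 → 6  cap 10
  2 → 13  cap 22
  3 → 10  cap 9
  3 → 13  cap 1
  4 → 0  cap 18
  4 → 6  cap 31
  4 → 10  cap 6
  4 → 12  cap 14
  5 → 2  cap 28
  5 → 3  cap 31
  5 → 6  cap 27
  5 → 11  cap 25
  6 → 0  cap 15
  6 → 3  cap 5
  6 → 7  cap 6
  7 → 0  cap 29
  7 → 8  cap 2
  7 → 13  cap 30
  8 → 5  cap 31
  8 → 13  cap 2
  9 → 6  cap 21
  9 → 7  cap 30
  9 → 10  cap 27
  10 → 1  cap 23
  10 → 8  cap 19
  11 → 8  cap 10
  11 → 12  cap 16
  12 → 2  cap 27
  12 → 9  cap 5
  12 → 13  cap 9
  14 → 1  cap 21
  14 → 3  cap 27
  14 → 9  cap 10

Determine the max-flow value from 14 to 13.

Maximum flow value: 41

augment #1: 14→1→13 bottleneck 20, total now 20
augment #2: 14→3→13 bottleneck 1, total now 21
augment #3: 14→1→7→13 bottleneck 1, total now 22
augment #4: 14→9→7→13 bottleneck 10, total now 32
augment #5: 14→3→10→8→13 bottleneck 2, total now 34
augment #6: 14→3→10→1→7→13 bottleneck 7, total now 41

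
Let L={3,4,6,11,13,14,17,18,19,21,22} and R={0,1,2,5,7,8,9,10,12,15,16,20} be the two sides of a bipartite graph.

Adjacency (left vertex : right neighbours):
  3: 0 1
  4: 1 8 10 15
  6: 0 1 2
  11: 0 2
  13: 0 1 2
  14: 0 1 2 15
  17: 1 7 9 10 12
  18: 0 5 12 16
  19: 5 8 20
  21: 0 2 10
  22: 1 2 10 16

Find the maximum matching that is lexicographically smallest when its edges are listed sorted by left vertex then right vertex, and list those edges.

|M| = 10 (so the lex-smallest maximum matching has 10 edges)
process left vertices in ascending order; for each, take the smallest-labelled available neighbour that still permits 10 edges overall, or leave it unmatched if none does
lex-smallest matching: {3-0, 4-8, 6-1, 11-2, 14-15, 17-7, 18-5, 19-20, 21-10, 22-16}

Lex-smallest maximum matching: {(3,0), (4,8), (6,1), (11,2), (14,15), (17,7), (18,5), (19,20), (21,10), (22,16)}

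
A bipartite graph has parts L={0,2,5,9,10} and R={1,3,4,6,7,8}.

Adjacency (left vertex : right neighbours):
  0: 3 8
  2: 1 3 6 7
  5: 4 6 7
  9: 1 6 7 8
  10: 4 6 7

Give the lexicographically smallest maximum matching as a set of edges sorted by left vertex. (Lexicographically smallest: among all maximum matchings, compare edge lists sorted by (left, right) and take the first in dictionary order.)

|M| = 5 (so the lex-smallest maximum matching has 5 edges)
process left vertices in ascending order; for each, take the smallest-labelled available neighbour that still permits 5 edges overall, or leave it unmatched if none does
lex-smallest matching: {0-3, 2-1, 5-4, 9-6, 10-7}

Lex-smallest maximum matching: {(0,3), (2,1), (5,4), (9,6), (10,7)}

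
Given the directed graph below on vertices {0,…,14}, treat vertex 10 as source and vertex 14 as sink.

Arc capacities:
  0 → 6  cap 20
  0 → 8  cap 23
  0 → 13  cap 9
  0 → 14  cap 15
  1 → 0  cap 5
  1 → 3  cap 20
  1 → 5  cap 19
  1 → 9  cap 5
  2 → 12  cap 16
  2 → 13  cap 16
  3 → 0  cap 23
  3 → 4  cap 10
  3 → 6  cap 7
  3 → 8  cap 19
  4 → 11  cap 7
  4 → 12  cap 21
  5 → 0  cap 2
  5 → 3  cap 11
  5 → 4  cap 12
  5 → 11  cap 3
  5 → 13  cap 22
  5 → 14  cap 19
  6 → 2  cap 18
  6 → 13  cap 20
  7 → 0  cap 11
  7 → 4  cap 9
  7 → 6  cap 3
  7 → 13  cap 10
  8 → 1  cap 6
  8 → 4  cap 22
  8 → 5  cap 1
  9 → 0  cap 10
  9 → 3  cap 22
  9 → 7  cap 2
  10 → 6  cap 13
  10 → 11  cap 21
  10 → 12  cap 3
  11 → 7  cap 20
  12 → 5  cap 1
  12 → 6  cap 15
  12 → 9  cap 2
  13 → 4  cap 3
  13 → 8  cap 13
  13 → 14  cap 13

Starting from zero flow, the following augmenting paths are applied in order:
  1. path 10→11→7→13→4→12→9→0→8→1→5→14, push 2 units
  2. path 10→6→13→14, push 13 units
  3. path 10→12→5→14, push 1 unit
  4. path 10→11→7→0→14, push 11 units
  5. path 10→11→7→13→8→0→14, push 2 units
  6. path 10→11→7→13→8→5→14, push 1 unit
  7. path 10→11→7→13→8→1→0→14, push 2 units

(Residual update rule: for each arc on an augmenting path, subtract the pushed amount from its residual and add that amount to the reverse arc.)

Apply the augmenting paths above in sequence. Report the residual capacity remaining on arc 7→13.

Residual capacity of (7,13): 3

after path 1 (10→11→7→13→4→12→9→0→8→1→5→14, push 2): res(7,13)=8
after path 2 (10→6→13→14, push 13): res(7,13)=8
after path 3 (10→12→5→14, push 1): res(7,13)=8
after path 4 (10→11→7→0→14, push 11): res(7,13)=8
after path 5 (10→11→7→13→8→0→14, push 2): res(7,13)=6
after path 6 (10→11→7→13→8→5→14, push 1): res(7,13)=5
after path 7 (10→11→7→13→8→1→0→14, push 2): res(7,13)=3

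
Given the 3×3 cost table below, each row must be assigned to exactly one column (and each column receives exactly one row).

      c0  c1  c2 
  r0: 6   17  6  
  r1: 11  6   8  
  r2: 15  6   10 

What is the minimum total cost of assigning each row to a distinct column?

Minimum assignment cost: 20

optimal assignment: row0→col0 (cost 6), row1→col2 (cost 8), row2→col1 (cost 6)
total = 6 + 8 + 6 = 20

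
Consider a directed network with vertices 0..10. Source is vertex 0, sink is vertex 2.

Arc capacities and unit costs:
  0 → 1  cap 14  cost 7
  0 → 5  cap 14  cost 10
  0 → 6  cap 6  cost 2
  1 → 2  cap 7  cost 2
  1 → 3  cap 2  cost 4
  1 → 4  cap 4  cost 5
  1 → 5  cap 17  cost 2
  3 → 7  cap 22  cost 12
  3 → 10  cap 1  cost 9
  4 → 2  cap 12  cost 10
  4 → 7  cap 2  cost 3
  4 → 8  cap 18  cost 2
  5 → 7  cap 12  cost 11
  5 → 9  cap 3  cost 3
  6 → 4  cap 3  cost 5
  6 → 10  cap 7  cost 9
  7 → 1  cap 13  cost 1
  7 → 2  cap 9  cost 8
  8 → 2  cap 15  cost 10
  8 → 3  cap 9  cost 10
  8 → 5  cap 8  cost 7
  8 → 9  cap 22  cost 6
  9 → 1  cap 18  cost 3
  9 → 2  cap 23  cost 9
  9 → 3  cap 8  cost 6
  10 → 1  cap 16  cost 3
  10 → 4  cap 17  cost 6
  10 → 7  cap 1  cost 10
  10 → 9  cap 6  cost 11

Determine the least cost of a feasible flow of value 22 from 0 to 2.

shortest-cost path #1: 0→1→2 push 7 @ unit cost 9 (adds 63)
shortest-cost path #2: 0→6→4→2 push 3 @ unit cost 17 (adds 51)
shortest-cost path #3: 0→1→5→9→2 push 3 @ unit cost 21 (adds 63)
shortest-cost path #4: 0→1→4→2 push 4 @ unit cost 22 (adds 88)
shortest-cost path #5: 0→6→10→4→2 push 3 @ unit cost 27 (adds 81)
shortest-cost path #6: 0→5→7→2 push 2 @ unit cost 29 (adds 58)
total cost = 404

Minimum cost for 22 units: 404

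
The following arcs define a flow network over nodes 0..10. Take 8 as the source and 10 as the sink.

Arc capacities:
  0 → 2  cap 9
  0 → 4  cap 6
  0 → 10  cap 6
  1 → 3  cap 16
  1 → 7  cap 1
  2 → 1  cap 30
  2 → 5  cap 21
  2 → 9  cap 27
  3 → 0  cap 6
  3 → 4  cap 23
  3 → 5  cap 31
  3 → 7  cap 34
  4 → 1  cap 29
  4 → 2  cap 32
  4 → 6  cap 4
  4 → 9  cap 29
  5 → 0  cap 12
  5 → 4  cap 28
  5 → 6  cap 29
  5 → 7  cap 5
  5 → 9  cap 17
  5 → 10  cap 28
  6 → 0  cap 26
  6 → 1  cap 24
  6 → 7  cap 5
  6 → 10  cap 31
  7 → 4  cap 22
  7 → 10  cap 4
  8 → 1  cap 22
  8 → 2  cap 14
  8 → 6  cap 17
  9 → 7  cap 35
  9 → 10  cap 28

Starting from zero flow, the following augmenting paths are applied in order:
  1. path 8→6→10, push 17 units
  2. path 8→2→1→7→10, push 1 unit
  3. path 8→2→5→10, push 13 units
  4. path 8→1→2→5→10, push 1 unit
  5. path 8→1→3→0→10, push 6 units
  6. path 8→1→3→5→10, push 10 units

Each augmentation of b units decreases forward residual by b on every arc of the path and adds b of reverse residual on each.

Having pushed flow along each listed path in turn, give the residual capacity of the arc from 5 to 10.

Residual capacity of (5,10): 4

after path 1 (8→6→10, push 17): res(5,10)=28
after path 2 (8→2→1→7→10, push 1): res(5,10)=28
after path 3 (8→2→5→10, push 13): res(5,10)=15
after path 4 (8→1→2→5→10, push 1): res(5,10)=14
after path 5 (8→1→3→0→10, push 6): res(5,10)=14
after path 6 (8→1→3→5→10, push 10): res(5,10)=4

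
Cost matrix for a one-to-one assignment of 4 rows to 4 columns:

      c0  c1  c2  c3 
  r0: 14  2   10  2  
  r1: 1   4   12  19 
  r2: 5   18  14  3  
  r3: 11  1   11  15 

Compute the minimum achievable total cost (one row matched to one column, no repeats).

Minimum assignment cost: 15

optimal assignment: row0→col2 (cost 10), row1→col0 (cost 1), row2→col3 (cost 3), row3→col1 (cost 1)
total = 10 + 1 + 3 + 1 = 15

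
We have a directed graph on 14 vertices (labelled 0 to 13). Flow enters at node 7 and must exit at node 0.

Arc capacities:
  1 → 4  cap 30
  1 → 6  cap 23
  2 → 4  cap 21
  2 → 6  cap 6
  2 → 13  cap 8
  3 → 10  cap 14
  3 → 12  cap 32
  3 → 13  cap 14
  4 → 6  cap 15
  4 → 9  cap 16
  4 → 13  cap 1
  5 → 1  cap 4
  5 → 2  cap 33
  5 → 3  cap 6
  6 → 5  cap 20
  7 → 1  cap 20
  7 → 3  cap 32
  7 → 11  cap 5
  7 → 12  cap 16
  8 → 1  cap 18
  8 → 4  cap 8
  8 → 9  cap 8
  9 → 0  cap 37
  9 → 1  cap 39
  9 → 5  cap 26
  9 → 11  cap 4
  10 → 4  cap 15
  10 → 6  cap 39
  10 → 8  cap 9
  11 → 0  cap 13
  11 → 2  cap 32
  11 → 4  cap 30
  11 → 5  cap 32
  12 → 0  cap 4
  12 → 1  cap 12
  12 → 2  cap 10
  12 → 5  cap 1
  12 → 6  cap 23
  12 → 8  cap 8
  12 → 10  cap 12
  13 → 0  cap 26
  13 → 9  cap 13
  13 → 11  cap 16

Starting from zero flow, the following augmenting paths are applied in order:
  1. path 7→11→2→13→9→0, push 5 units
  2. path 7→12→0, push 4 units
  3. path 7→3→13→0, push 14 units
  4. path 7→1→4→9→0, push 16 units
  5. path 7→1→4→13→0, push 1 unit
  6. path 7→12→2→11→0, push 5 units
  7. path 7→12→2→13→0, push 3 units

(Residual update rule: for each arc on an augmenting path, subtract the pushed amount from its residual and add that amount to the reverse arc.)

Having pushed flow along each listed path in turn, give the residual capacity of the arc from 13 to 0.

after path 1 (7→11→2→13→9→0, push 5): res(13,0)=26
after path 2 (7→12→0, push 4): res(13,0)=26
after path 3 (7→3→13→0, push 14): res(13,0)=12
after path 4 (7→1→4→9→0, push 16): res(13,0)=12
after path 5 (7→1→4→13→0, push 1): res(13,0)=11
after path 6 (7→12→2→11→0, push 5): res(13,0)=11
after path 7 (7→12→2→13→0, push 3): res(13,0)=8

Residual capacity of (13,0): 8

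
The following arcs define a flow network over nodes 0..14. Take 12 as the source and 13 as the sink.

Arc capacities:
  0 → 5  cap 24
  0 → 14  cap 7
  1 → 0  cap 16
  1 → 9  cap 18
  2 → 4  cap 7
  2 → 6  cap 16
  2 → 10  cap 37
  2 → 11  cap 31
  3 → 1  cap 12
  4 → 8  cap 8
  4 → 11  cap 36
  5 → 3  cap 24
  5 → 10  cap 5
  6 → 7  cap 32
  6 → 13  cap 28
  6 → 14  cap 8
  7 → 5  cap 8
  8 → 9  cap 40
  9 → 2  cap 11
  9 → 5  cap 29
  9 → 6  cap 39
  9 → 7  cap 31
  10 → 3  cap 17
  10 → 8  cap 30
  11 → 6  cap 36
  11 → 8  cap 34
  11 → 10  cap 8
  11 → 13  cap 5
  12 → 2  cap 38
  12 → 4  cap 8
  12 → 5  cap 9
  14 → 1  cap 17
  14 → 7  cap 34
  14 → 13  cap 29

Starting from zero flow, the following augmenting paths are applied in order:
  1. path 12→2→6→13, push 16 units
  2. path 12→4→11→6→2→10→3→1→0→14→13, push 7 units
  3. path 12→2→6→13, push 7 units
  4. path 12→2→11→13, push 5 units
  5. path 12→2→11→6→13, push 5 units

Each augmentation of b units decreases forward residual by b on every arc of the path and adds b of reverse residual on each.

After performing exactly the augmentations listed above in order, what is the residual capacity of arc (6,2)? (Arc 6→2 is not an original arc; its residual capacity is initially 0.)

after path 1 (12→2→6→13, push 16): res(6,2)=16
after path 2 (12→4→11→6→2→10→3→1→0→14→13, push 7): res(6,2)=9
after path 3 (12→2→6→13, push 7): res(6,2)=16
after path 4 (12→2→11→13, push 5): res(6,2)=16
after path 5 (12→2→11→6→13, push 5): res(6,2)=16

Residual capacity of (6,2): 16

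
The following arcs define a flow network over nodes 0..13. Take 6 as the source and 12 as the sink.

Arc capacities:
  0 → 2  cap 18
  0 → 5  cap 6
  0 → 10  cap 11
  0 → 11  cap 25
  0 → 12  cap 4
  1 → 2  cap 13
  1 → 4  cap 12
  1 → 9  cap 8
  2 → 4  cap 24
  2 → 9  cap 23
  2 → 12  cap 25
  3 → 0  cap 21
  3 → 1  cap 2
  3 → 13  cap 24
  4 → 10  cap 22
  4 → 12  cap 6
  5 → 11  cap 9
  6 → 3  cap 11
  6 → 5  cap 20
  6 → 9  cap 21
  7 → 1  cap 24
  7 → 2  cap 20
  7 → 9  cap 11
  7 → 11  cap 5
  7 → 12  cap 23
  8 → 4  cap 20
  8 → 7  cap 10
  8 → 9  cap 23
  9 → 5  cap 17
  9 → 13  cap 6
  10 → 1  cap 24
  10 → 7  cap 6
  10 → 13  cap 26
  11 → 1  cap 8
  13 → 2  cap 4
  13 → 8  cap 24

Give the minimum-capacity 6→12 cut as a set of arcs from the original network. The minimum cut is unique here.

Min-cut arcs: {(6,3), (9,13), (11,1)} (total capacity 25)

augment #1: 6→3→0→12 push 4
augment #2: 6→3→0→2→12 push 7
augment #3: 6→9→13→2→12 push 4
augment #4: 6→5→11→1→2→12 push 8
augment #5: 6→9→13→8→4→12 push 2
max flow = 25; residual-reachable set from 6 gives S-side
cut edges (S→T): {(6,3), (9,13), (11,1)} total cap 25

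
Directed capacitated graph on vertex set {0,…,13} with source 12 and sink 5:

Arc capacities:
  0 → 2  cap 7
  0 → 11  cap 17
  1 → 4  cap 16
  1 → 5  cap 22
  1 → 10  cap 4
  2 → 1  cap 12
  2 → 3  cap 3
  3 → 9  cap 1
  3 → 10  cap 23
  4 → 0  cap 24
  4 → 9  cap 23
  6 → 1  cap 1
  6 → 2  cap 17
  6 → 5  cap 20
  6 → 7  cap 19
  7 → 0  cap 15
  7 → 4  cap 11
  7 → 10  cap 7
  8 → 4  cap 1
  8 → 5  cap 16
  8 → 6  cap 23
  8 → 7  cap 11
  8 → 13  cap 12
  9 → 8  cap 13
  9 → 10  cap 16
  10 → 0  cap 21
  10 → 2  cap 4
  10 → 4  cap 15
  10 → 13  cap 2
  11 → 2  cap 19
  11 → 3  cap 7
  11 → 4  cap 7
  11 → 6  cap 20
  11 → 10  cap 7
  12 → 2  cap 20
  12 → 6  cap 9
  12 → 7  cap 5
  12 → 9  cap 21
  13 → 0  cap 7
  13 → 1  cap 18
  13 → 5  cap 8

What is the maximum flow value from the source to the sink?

augment #1: 12→6→5 bottleneck 9, total now 9
augment #2: 12→2→1→5 bottleneck 12, total now 21
augment #3: 12→9→8→5 bottleneck 13, total now 34
augment #4: 12→7→10→13→5 bottleneck 2, total now 36
augment #5: 12→7→0→11→6→5 bottleneck 3, total now 39
augment #6: 12→9→10→0→11→6→5 bottleneck 8, total now 47
augment #7: 12→2→3→10→0→11→6→1→5 bottleneck 1, total now 48

Maximum flow value: 48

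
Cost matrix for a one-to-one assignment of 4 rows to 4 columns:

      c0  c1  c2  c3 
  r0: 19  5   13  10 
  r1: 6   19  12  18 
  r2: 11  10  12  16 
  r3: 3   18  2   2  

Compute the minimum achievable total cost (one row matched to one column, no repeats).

optimal assignment: row0→col1 (cost 5), row1→col0 (cost 6), row2→col2 (cost 12), row3→col3 (cost 2)
total = 5 + 6 + 12 + 2 = 25

Minimum assignment cost: 25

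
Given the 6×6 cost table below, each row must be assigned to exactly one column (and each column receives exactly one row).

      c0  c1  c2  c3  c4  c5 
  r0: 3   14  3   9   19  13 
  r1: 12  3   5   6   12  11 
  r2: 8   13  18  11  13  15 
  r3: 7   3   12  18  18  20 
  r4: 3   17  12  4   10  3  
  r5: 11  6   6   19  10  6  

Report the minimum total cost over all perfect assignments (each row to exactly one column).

Minimum assignment cost: 33

optimal assignment: row0→col2 (cost 3), row1→col3 (cost 6), row2→col0 (cost 8), row3→col1 (cost 3), row4→col5 (cost 3), row5→col4 (cost 10)
total = 3 + 6 + 8 + 3 + 3 + 10 = 33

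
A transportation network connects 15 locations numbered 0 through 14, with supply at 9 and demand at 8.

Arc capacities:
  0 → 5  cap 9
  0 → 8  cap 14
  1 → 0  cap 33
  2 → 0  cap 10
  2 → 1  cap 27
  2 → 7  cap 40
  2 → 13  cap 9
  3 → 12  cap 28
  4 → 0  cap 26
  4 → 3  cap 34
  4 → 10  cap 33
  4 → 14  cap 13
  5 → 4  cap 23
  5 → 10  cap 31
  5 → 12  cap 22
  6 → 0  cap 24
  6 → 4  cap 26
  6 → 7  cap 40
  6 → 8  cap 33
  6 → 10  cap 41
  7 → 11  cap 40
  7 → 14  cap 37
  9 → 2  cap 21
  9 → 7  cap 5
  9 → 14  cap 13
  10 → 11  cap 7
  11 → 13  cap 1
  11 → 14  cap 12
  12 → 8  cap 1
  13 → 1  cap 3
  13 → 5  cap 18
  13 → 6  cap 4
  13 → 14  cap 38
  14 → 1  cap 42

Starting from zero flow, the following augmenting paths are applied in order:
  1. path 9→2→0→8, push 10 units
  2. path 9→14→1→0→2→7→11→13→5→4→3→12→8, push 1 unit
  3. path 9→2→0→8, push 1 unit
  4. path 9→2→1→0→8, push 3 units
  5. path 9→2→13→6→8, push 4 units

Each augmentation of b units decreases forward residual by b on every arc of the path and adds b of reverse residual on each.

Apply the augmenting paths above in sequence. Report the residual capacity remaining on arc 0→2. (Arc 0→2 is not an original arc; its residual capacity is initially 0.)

after path 1 (9→2→0→8, push 10): res(0,2)=10
after path 2 (9→14→1→0→2→7→11→13→5→4→3→12→8, push 1): res(0,2)=9
after path 3 (9→2→0→8, push 1): res(0,2)=10
after path 4 (9→2→1→0→8, push 3): res(0,2)=10
after path 5 (9→2→13→6→8, push 4): res(0,2)=10

Residual capacity of (0,2): 10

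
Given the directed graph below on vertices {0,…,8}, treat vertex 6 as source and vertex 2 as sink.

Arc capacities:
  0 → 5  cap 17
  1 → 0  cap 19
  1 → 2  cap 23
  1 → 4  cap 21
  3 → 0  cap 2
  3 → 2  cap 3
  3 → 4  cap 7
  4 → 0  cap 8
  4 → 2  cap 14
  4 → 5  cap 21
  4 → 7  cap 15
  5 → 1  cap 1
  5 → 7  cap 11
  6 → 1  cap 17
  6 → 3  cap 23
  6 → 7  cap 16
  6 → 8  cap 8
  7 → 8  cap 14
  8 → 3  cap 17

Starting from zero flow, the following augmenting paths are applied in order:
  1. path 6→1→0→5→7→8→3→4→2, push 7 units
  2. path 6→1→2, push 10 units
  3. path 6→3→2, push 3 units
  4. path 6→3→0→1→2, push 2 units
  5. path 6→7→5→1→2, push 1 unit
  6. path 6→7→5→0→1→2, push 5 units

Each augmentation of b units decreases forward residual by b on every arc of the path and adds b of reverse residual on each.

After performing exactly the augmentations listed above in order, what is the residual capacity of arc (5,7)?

after path 1 (6→1→0→5→7→8→3→4→2, push 7): res(5,7)=4
after path 2 (6→1→2, push 10): res(5,7)=4
after path 3 (6→3→2, push 3): res(5,7)=4
after path 4 (6→3→0→1→2, push 2): res(5,7)=4
after path 5 (6→7→5→1→2, push 1): res(5,7)=5
after path 6 (6→7→5→0→1→2, push 5): res(5,7)=10

Residual capacity of (5,7): 10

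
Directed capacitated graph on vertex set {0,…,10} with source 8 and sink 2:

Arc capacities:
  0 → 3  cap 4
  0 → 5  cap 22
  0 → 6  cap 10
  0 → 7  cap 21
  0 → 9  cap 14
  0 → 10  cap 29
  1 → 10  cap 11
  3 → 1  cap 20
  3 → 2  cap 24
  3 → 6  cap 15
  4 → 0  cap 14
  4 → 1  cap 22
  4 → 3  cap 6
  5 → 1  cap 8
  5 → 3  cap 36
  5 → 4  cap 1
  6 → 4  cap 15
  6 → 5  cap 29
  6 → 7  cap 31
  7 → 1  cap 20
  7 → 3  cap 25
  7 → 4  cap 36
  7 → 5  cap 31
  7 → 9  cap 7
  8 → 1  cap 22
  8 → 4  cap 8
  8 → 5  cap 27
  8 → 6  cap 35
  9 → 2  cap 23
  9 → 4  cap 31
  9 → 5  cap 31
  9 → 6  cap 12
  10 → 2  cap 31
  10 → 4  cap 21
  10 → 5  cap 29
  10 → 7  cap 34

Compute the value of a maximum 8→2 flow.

augment #1: 8→1→10→2 bottleneck 11, total now 11
augment #2: 8→4→3→2 bottleneck 6, total now 17
augment #3: 8→5→3→2 bottleneck 18, total now 35
augment #4: 8→4→0→9→2 bottleneck 2, total now 37
augment #5: 8→6→7→9→2 bottleneck 7, total now 44
augment #6: 8→5→4→0→9→2 bottleneck 1, total now 45
augment #7: 8→6→4→0→9→2 bottleneck 11, total now 56

Maximum flow value: 56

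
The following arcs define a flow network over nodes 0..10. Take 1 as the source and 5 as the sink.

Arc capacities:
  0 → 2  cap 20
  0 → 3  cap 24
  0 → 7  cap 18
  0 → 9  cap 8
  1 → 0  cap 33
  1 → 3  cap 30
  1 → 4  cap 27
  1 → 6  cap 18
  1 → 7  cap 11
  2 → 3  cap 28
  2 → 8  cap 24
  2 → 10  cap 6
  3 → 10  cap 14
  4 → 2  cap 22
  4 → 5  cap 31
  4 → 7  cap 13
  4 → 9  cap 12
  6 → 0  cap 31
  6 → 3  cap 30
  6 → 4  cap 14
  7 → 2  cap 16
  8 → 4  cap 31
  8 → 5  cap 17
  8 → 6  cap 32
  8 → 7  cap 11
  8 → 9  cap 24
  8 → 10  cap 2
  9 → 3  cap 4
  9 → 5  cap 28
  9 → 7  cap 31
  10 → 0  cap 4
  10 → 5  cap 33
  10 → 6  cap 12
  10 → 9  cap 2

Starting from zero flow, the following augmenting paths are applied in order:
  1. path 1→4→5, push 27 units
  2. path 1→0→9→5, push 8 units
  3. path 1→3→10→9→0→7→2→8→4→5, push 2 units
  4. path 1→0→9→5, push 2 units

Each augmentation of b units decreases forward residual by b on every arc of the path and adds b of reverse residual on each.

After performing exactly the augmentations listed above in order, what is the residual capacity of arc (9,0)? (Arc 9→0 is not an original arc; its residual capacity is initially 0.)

after path 1 (1→4→5, push 27): res(9,0)=0
after path 2 (1→0→9→5, push 8): res(9,0)=8
after path 3 (1→3→10→9→0→7→2→8→4→5, push 2): res(9,0)=6
after path 4 (1→0→9→5, push 2): res(9,0)=8

Residual capacity of (9,0): 8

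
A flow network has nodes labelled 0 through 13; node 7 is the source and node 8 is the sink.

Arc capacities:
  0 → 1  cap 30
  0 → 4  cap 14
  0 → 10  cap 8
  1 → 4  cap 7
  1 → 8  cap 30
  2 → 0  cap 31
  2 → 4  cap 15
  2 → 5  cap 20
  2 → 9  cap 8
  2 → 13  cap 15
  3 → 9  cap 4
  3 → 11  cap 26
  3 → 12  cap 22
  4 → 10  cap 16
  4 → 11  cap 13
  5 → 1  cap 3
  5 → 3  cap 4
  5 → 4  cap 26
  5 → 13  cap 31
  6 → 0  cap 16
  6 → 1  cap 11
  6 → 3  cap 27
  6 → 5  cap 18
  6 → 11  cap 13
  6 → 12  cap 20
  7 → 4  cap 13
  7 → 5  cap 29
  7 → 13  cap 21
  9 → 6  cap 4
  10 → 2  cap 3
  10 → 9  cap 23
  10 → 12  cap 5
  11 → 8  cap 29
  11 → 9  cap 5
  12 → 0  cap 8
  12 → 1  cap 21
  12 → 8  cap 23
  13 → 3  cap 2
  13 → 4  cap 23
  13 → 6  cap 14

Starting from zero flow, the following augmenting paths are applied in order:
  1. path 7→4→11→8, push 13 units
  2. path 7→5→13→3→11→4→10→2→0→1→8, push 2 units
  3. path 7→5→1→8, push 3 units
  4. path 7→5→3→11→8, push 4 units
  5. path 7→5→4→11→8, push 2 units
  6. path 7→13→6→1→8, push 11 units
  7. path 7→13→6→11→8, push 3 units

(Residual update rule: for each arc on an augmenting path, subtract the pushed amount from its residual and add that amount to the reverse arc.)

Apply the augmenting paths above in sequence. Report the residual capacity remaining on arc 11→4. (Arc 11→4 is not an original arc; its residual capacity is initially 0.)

Residual capacity of (11,4): 13

after path 1 (7→4→11→8, push 13): res(11,4)=13
after path 2 (7→5→13→3→11→4→10→2→0→1→8, push 2): res(11,4)=11
after path 3 (7→5→1→8, push 3): res(11,4)=11
after path 4 (7→5→3→11→8, push 4): res(11,4)=11
after path 5 (7→5→4→11→8, push 2): res(11,4)=13
after path 6 (7→13→6→1→8, push 11): res(11,4)=13
after path 7 (7→13→6→11→8, push 3): res(11,4)=13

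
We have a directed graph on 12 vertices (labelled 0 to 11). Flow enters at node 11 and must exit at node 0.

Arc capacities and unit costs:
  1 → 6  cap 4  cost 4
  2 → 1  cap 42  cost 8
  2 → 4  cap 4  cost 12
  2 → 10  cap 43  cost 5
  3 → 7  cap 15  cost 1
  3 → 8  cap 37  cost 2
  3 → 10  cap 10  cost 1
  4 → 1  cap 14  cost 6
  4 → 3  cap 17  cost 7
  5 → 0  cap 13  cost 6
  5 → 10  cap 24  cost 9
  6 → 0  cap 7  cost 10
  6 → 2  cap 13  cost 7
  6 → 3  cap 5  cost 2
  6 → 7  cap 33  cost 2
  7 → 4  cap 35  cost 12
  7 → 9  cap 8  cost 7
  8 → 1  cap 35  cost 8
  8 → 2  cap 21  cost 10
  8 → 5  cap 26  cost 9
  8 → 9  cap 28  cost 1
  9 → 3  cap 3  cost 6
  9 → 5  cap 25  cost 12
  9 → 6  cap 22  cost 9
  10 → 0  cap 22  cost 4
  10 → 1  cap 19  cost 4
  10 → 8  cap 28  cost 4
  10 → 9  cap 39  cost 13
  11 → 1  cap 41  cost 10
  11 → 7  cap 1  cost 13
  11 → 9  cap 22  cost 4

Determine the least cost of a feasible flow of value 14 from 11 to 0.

Minimum cost for 14 units: 277

shortest-cost path #1: 11→9→3→10→0 push 3 @ unit cost 15 (adds 45)
shortest-cost path #2: 11→9→6→3→10→0 push 5 @ unit cost 20 (adds 100)
shortest-cost path #3: 11→9→5→0 push 6 @ unit cost 22 (adds 132)
total cost = 277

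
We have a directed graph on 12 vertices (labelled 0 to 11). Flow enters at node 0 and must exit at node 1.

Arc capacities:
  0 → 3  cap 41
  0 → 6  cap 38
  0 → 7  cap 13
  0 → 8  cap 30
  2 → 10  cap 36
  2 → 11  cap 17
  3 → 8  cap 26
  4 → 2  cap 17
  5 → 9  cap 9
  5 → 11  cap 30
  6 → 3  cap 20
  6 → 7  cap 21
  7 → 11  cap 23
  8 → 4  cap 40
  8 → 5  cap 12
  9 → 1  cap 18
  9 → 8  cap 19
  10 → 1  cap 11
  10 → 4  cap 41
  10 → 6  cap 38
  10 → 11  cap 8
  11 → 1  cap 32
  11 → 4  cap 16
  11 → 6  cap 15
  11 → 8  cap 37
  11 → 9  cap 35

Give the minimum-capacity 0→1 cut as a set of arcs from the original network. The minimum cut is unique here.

Min-cut arcs: {(4,2), (7,11), (8,5)} (total capacity 52)

augment #1: 0→7→11→1 push 13
augment #2: 0→6→7→11→1 push 10
augment #3: 0→8→5→9→1 push 9
augment #4: 0→8→5→11→1 push 3
augment #5: 0→8→4→2→10→1 push 11
augment #6: 0→8→4→2→11→1 push 6
max flow = 52; residual-reachable set from 0 gives S-side
cut edges (S→T): {(4,2), (7,11), (8,5)} total cap 52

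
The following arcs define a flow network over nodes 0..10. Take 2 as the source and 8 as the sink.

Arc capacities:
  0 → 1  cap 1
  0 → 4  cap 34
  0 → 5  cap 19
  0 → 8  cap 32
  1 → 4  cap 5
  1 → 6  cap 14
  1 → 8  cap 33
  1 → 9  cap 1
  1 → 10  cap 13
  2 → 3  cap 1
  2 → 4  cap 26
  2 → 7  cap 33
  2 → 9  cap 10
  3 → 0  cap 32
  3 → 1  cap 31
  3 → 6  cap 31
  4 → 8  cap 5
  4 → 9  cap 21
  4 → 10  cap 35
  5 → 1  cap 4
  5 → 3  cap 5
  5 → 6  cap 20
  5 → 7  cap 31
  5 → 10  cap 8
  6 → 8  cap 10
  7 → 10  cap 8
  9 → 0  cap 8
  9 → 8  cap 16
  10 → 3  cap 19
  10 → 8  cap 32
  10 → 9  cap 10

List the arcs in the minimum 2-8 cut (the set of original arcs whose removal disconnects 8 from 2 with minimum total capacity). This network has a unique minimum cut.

Min-cut arcs: {(2,3), (2,4), (2,9), (7,10)} (total capacity 45)

augment #1: 2→4→8 push 5
augment #2: 2→9→8 push 10
augment #3: 2→3→0→8 push 1
augment #4: 2→4→9→8 push 6
augment #5: 2→4→10→8 push 15
augment #6: 2→7→10→8 push 8
max flow = 45; residual-reachable set from 2 gives S-side
cut edges (S→T): {(2,3), (2,4), (2,9), (7,10)} total cap 45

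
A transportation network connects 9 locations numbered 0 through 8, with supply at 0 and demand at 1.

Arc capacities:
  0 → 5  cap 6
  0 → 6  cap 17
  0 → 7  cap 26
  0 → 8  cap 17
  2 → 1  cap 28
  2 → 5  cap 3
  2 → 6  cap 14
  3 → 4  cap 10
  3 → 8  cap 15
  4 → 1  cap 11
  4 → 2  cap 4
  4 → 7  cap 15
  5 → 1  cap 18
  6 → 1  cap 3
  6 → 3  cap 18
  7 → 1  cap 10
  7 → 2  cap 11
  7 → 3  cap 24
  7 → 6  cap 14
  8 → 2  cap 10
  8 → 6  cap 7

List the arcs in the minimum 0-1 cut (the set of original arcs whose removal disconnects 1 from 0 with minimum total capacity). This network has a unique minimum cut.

Min-cut arcs: {(0,5), (3,4), (6,1), (7,1), (7,2), (8,2)} (total capacity 50)

augment #1: 0→5→1 push 6
augment #2: 0→6→1 push 3
augment #3: 0→7→1 push 10
augment #4: 0→7→2→1 push 11
augment #5: 0→8→2→1 push 10
augment #6: 0→6→3→4→1 push 10
max flow = 50; residual-reachable set from 0 gives S-side
cut edges (S→T): {(0,5), (3,4), (6,1), (7,1), (7,2), (8,2)} total cap 50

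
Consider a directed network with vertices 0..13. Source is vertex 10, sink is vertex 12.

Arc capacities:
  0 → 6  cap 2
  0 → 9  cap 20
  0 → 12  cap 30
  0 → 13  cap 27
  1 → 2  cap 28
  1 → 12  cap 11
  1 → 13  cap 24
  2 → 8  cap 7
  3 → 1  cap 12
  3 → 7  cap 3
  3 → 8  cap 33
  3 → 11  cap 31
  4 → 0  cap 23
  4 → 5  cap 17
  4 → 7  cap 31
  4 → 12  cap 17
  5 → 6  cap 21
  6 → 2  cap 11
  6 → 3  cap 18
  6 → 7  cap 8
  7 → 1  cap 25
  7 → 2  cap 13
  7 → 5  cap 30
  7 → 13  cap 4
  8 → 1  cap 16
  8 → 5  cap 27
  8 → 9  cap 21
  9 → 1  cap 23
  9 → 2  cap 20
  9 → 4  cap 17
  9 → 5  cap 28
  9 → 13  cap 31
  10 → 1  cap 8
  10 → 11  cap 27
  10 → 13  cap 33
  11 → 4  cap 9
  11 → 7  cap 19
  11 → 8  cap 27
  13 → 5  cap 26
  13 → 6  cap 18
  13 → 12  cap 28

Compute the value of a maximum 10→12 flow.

augment #1: 10→1→12 bottleneck 8, total now 8
augment #2: 10→13→12 bottleneck 28, total now 36
augment #3: 10→11→4→12 bottleneck 9, total now 45
augment #4: 10→11→7→1→12 bottleneck 3, total now 48
augment #5: 10→11→8→9→4→12 bottleneck 8, total now 56
augment #6: 10→11→8→9→4→0→12 bottleneck 7, total now 63
augment #7: 10→13→6→2→8→9→4→0→12 bottleneck 2, total now 65

Maximum flow value: 65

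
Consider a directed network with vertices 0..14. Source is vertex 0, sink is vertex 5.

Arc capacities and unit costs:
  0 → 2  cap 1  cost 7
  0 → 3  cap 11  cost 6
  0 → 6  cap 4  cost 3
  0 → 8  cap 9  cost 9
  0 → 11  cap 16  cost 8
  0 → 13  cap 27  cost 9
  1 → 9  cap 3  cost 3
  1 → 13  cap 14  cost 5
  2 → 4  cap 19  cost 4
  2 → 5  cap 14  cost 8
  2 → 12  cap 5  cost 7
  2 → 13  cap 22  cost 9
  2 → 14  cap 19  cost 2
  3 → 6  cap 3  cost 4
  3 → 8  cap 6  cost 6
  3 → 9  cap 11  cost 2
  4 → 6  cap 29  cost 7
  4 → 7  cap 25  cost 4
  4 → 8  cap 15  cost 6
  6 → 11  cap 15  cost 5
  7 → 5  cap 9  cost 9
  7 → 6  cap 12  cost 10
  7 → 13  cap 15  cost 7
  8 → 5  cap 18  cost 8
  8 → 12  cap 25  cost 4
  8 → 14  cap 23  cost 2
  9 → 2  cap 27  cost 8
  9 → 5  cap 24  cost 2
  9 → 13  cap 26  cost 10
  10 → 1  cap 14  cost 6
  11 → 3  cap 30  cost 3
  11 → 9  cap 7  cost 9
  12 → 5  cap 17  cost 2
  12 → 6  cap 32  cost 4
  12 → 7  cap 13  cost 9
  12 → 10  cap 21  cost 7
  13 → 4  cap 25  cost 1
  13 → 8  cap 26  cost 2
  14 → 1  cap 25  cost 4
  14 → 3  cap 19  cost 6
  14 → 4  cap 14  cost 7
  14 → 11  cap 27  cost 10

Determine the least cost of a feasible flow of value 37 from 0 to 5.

Minimum cost for 37 units: 548

shortest-cost path #1: 0→3→9→5 push 11 @ unit cost 10 (adds 110)
shortest-cost path #2: 0→2→5 push 1 @ unit cost 15 (adds 15)
shortest-cost path #3: 0→8→12→5 push 9 @ unit cost 15 (adds 135)
shortest-cost path #4: 0→13→8→12→5 push 8 @ unit cost 17 (adds 136)
shortest-cost path #5: 0→13→8→5 push 8 @ unit cost 19 (adds 152)
total cost = 548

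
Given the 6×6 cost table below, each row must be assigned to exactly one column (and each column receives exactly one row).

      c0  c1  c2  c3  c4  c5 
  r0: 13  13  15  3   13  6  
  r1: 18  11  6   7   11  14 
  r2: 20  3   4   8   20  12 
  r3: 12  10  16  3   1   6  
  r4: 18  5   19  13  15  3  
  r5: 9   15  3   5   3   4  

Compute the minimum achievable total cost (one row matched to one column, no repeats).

Minimum assignment cost: 25

optimal assignment: row0→col3 (cost 3), row1→col2 (cost 6), row2→col1 (cost 3), row3→col4 (cost 1), row4→col5 (cost 3), row5→col0 (cost 9)
total = 3 + 6 + 3 + 1 + 3 + 9 = 25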